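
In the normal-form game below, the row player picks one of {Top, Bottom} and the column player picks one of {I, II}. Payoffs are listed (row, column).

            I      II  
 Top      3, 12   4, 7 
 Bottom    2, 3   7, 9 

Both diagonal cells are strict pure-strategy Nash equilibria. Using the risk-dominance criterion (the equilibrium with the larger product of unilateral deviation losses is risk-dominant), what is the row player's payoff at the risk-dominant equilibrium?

7

At (Top, I): the row player loses 3 − 2 = 1 by deviating; the column player loses 12 − 7 = 5. Product = 1·5 = 5.
At (Bottom, II): the row player loses 7 − 4 = 3 by deviating; the column player loses 9 − 3 = 6. Product = 3·6 = 18.
18 > 5, so (Bottom, II) is risk-dominant. The row player's payoff there is 7.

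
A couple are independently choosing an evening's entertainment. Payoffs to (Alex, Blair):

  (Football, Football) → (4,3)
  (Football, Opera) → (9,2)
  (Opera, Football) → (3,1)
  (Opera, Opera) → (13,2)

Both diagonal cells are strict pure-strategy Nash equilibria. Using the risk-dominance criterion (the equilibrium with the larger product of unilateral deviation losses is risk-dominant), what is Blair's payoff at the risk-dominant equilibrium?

2

At both Football: Alex loses 4 − 3 = 1 by deviating; Blair loses 3 − 2 = 1. Product = 1·1 = 1.
At both Opera: Alex loses 13 − 9 = 4 by deviating; Blair loses 2 − 1 = 1. Product = 4·1 = 4.
4 > 1, so both Opera is risk-dominant. Blair's payoff there is 2.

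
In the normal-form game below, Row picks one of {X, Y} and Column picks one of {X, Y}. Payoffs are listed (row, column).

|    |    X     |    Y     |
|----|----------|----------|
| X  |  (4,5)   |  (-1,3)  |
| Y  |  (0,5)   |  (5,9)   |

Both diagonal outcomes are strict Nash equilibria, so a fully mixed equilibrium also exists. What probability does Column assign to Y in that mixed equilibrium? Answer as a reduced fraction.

2/5

Column's mix q on X must make Row indifferent between X and Y.
Row's payoff from X: 4q + (-1)(1−q). From Y: 0q + 5(1−q).
Set equal: 4q = 6(1−q) → q = 6/10 = 3/5.
Probability on Y is 1 − 3/5 = 2/5.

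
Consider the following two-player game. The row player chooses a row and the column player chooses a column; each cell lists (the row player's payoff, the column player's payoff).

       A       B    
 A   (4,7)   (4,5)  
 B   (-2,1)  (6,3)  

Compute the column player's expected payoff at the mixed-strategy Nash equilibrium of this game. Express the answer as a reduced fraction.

The row player mixes with probability p on A, chosen so the column player is indifferent: 7p + 1(1−p) = 5p + 3(1−p) gives p = 1/2.
The column player's expected payoff is 7·1/2 + 1·1/2 = 4.

4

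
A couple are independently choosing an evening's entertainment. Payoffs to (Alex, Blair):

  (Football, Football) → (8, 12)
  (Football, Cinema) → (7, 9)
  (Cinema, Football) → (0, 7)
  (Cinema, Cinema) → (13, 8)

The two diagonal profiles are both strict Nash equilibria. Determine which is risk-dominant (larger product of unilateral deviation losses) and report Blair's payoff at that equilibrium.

12

At both Football: Alex loses 8 − 0 = 8 by deviating; Blair loses 12 − 9 = 3. Product = 8·3 = 24.
At both Cinema: Alex loses 13 − 7 = 6 by deviating; Blair loses 8 − 7 = 1. Product = 6·1 = 6.
24 > 6, so both Football is risk-dominant. Blair's payoff there is 12.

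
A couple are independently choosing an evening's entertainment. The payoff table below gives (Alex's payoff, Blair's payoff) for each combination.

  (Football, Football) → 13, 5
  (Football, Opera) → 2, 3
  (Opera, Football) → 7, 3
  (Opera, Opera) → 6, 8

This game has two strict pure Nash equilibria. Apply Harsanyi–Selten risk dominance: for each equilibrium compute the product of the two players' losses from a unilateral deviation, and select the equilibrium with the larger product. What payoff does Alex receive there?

At both Football: Alex loses 13 − 7 = 6 by deviating; Blair loses 5 − 3 = 2. Product = 6·2 = 12.
At both Opera: Alex loses 6 − 2 = 4 by deviating; Blair loses 8 − 3 = 5. Product = 4·5 = 20.
20 > 12, so both Opera is risk-dominant. Alex's payoff there is 6.

6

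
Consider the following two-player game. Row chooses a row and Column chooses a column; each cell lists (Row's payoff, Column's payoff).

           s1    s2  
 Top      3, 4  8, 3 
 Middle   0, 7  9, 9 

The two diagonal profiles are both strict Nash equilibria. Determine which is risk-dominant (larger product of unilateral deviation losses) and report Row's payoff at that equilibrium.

At (Top, s1): Row loses 3 − 0 = 3 by deviating; Column loses 4 − 3 = 1. Product = 3·1 = 3.
At (Middle, s2): Row loses 9 − 8 = 1 by deviating; Column loses 9 − 7 = 2. Product = 1·2 = 2.
3 > 2, so (Top, s1) is risk-dominant. Row's payoff there is 3.

3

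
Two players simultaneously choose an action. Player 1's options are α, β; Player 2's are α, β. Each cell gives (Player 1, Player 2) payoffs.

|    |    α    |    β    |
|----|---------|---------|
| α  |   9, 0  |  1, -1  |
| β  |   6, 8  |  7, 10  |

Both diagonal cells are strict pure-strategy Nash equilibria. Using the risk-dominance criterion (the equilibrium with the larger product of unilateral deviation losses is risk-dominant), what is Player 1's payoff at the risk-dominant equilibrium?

At both α: Player 1 loses 9 − 6 = 3 by deviating; Player 2 loses 0 − (-1) = 1. Product = 3·1 = 3.
At both β: Player 1 loses 7 − 1 = 6 by deviating; Player 2 loses 10 − 8 = 2. Product = 6·2 = 12.
12 > 3, so both β is risk-dominant. Player 1's payoff there is 7.

7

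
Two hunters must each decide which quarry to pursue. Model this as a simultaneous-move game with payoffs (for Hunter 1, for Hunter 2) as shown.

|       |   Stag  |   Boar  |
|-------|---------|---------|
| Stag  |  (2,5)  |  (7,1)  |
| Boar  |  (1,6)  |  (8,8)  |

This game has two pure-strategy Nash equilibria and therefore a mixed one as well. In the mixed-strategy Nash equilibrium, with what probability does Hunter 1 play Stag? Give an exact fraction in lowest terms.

1/3

Hunter 1's mix p on Stag must make Hunter 2 indifferent between Stag and Boar.
Hunter 2's payoff from Stag: 5p + 6(1−p). From Boar: 1p + 8(1−p).
Set equal: 4p = 2(1−p) → p = 2/6 = 1/3.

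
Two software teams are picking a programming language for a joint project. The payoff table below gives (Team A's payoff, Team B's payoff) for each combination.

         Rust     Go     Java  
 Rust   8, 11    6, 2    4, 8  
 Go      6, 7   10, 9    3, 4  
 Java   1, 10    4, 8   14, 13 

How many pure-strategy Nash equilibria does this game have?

3

Both Rust: Team A gets 8 (best alternative 6); Team B gets 11 (best alternative 8). Neither deviates — NE.
Both Go: Team A gets 10 (best alternative 6); Team B gets 9 (best alternative 7). Neither deviates — NE.
Both Java: Team A gets 14 (best alternative 4); Team B gets 13 (best alternative 10). Neither deviates — NE.
(Go, Rust) is not a NE: Team A would switch to Rust (8 > 6).
No other cell survives both best-response checks, so there are 3 pure NE.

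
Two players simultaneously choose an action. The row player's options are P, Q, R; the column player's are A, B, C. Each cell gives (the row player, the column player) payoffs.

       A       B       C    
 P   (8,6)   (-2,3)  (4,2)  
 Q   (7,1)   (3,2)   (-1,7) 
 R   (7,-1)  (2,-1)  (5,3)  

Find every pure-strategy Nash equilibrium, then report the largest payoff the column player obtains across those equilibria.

(P, A) is a pure NE (the row player: 8 ≥ 7; the column player: 6 ≥ 3). The column player gets 6.
(R, C) is a pure NE (the row player: 5 ≥ 4; the column player: 3 ≥ -1). The column player gets 3.
Every other cell has a profitable deviation for at least one player. Highest of {6, 3} is 6.

6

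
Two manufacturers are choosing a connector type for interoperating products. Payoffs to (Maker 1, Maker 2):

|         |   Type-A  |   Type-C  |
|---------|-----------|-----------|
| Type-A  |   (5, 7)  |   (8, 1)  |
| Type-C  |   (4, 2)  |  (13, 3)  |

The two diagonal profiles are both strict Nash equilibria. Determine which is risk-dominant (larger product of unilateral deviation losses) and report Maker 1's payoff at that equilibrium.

5

At both Type-A: Maker 1 loses 5 − 4 = 1 by deviating; Maker 2 loses 7 − 1 = 6. Product = 1·6 = 6.
At both Type-C: Maker 1 loses 13 − 8 = 5 by deviating; Maker 2 loses 3 − 2 = 1. Product = 5·1 = 5.
6 > 5, so both Type-A is risk-dominant. Maker 1's payoff there is 5.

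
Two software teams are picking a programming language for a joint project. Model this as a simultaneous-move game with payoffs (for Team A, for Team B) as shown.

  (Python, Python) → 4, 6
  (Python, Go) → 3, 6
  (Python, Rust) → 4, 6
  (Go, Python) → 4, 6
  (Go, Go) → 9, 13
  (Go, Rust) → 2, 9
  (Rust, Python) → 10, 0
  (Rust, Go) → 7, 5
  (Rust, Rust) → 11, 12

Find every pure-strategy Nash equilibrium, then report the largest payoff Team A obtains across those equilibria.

Both Go is a pure NE (Team A: 9 ≥ 7; Team B: 13 ≥ 9). Team A gets 9.
Both Rust is a pure NE (Team A: 11 ≥ 4; Team B: 12 ≥ 5). Team A gets 11.
Every other cell has a profitable deviation for at least one player. Highest of {9, 11} is 11.

11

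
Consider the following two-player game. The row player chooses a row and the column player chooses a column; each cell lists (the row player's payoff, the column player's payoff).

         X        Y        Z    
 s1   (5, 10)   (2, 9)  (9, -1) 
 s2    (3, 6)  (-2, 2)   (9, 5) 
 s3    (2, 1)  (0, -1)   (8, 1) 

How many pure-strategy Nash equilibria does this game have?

(s1, X): the row player gets 5 (best alternative 3); the column player gets 10 (best alternative 9). Neither deviates — NE.
(s2, Y) is not a NE: the row player would switch to s1 (2 > -2).
No other cell survives both best-response checks, so there is 1 pure NE.

1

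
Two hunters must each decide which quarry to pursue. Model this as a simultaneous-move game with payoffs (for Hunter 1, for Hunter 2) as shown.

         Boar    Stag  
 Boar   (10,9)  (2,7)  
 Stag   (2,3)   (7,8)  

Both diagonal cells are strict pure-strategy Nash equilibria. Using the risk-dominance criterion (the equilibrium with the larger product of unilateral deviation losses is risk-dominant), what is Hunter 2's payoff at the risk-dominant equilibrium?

At both Boar: Hunter 1 loses 10 − 2 = 8 by deviating; Hunter 2 loses 9 − 7 = 2. Product = 8·2 = 16.
At both Stag: Hunter 1 loses 7 − 2 = 5 by deviating; Hunter 2 loses 8 − 3 = 5. Product = 5·5 = 25.
25 > 16, so both Stag is risk-dominant. Hunter 2's payoff there is 8.

8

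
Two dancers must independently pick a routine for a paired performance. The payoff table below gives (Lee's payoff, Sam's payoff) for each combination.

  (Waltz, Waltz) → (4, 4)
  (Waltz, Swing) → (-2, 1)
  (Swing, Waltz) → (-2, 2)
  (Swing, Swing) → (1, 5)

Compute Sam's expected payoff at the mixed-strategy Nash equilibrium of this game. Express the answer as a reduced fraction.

3

Lee mixes with probability p on Waltz, chosen so Sam is indifferent: 4p + 2(1−p) = 1p + 5(1−p) gives p = 1/2.
Sam's expected payoff is 4·1/2 + 2·1/2 = 3.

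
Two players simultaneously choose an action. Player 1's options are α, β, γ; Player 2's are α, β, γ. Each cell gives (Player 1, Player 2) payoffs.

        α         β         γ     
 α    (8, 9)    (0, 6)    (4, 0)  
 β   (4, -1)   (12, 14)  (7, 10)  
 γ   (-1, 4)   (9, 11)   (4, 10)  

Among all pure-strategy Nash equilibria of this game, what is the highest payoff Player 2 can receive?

14

Both α is a pure NE (Player 1: 8 ≥ 4; Player 2: 9 ≥ 6). Player 2 gets 9.
Both β is a pure NE (Player 1: 12 ≥ 9; Player 2: 14 ≥ 10). Player 2 gets 14.
Every other cell has a profitable deviation for at least one player. Highest of {9, 14} is 14.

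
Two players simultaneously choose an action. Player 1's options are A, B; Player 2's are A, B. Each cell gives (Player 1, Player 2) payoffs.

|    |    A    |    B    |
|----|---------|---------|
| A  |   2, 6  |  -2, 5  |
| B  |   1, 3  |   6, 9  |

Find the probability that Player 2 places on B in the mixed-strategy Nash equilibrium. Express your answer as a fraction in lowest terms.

Player 2's mix q on A must make Player 1 indifferent between A and B.
Player 1's payoff from A: 2q + (-2)(1−q). From B: 1q + 6(1−q).
Set equal: 1q = 8(1−q) → q = 8/9.
Probability on B is 1 − 8/9 = 1/9.

1/9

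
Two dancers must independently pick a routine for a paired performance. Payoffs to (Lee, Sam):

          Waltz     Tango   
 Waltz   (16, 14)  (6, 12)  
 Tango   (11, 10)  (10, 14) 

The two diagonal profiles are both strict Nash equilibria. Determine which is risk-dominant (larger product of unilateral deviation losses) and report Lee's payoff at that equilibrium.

10

At both Waltz: Lee loses 16 − 11 = 5 by deviating; Sam loses 14 − 12 = 2. Product = 5·2 = 10.
At both Tango: Lee loses 10 − 6 = 4 by deviating; Sam loses 14 − 10 = 4. Product = 4·4 = 16.
16 > 10, so both Tango is risk-dominant. Lee's payoff there is 10.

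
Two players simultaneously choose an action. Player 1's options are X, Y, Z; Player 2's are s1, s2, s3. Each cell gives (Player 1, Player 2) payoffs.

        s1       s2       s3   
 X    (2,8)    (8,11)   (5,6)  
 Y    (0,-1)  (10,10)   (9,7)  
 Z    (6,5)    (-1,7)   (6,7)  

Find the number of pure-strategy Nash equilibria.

(Y, s2): Player 1 gets 10 (best alternative 8); Player 2 gets 10 (best alternative 7). Neither deviates — NE.
(X, s1) is not a NE: Player 1 would switch to Z (6 > 2).
No other cell survives both best-response checks, so there is 1 pure NE.

1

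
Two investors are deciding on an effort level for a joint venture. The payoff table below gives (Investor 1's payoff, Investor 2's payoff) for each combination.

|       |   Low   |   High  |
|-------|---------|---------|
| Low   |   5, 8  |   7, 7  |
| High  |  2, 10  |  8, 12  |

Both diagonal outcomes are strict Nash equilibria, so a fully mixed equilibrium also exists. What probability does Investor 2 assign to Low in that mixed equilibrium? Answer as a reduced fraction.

Investor 2's mix q on Low must make Investor 1 indifferent between Low and High.
Investor 1's payoff from Low: 5q + 7(1−q). From High: 2q + 8(1−q).
Set equal: 3q = 1(1−q) → q = 1/4.

1/4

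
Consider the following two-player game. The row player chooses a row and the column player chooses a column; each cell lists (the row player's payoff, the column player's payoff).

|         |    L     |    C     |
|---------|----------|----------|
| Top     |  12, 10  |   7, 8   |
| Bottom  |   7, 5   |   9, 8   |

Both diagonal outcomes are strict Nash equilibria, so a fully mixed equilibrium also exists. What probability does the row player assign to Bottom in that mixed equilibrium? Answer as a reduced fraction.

The row player's mix p on Top must make the column player indifferent between L and C.
The column player's payoff from L: 10p + 5(1−p). From C: 8p + 8(1−p).
Set equal: 2p = 3(1−p) → p = 3/5.
Probability on Bottom is 1 − 3/5 = 2/5.

2/5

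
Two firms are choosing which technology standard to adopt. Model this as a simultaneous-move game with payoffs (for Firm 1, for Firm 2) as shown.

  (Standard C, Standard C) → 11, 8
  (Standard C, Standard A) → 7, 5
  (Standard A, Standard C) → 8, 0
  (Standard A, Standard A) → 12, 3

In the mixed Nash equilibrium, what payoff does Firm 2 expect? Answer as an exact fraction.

4

Firm 1 mixes with probability p on Standard C, chosen so Firm 2 is indifferent: 8p + 0(1−p) = 5p + 3(1−p) gives p = 1/2.
Firm 2's expected payoff is 8·1/2 + 0·1/2 = 4.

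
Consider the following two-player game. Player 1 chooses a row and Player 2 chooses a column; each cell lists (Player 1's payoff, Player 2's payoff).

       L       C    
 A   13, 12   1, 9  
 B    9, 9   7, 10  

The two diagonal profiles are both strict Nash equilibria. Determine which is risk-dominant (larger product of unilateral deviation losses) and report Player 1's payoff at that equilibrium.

At (A, L): Player 1 loses 13 − 9 = 4 by deviating; Player 2 loses 12 − 9 = 3. Product = 4·3 = 12.
At (B, C): Player 1 loses 7 − 1 = 6 by deviating; Player 2 loses 10 − 9 = 1. Product = 6·1 = 6.
12 > 6, so (A, L) is risk-dominant. Player 1's payoff there is 13.

13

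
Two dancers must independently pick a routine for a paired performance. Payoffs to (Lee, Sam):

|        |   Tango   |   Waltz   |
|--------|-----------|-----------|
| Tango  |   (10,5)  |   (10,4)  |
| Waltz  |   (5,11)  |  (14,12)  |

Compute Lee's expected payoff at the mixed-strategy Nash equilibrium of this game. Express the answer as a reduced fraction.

10

Sam mixes with probability q on Tango, chosen so Lee is indifferent: 10q + 10(1−q) = 5q + 14(1−q) gives q = 4/9.
Lee's expected payoff (from either row, since indifferent) is 10·4/9 + 10·5/9 = 10.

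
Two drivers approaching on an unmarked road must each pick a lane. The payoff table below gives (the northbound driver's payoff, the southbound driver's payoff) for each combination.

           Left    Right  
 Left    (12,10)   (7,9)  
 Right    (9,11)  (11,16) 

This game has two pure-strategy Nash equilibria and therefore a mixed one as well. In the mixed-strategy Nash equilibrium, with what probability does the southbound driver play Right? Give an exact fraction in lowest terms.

3/7

The southbound driver's mix q on Left must make the northbound driver indifferent between Left and Right.
The northbound driver's payoff from Left: 12q + 7(1−q). From Right: 9q + 11(1−q).
Set equal: 3q = 4(1−q) → q = 4/7.
Probability on Right is 1 − 4/7 = 3/7.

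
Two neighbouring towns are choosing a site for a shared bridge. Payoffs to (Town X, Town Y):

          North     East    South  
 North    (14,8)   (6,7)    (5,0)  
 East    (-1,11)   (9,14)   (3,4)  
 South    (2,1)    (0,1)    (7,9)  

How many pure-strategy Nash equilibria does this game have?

3

Both North: Town X gets 14 (best alternative 2); Town Y gets 8 (best alternative 7). Neither deviates — NE.
Both East: Town X gets 9 (best alternative 6); Town Y gets 14 (best alternative 11). Neither deviates — NE.
Both South: Town X gets 7 (best alternative 5); Town Y gets 9 (best alternative 1). Neither deviates — NE.
(North, South) is not a NE: Town X would switch to South (7 > 5).
No other cell survives both best-response checks, so there are 3 pure NE.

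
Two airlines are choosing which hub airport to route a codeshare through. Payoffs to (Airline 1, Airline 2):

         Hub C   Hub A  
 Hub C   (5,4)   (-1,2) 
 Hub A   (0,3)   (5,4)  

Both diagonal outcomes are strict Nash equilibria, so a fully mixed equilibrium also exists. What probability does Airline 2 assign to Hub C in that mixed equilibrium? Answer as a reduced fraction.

Airline 2's mix q on Hub C must make Airline 1 indifferent between Hub C and Hub A.
Airline 1's payoff from Hub C: 5q + (-1)(1−q). From Hub A: 0q + 5(1−q).
Set equal: 5q = 6(1−q) → q = 6/11.

6/11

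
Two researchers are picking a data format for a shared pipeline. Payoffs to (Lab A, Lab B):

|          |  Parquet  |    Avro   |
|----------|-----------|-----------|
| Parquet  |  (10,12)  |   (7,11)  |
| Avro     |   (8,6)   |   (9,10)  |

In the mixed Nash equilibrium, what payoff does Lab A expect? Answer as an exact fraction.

17/2

Lab B mixes with probability q on Parquet, chosen so Lab A is indifferent: 10q + 7(1−q) = 8q + 9(1−q) gives q = 1/2.
Lab A's expected payoff (from either row, since indifferent) is 10·1/2 + 7·1/2 = 17/2.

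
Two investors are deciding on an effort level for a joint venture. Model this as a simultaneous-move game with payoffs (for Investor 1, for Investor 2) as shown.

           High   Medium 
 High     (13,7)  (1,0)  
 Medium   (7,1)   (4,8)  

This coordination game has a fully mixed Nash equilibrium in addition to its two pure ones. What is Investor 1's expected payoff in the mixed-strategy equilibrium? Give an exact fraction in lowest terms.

Investor 2 mixes with probability q on High, chosen so Investor 1 is indifferent: 13q + 1(1−q) = 7q + 4(1−q) gives q = 1/3.
Investor 1's expected payoff (from either row, since indifferent) is 13·1/3 + 1·2/3 = 5.

5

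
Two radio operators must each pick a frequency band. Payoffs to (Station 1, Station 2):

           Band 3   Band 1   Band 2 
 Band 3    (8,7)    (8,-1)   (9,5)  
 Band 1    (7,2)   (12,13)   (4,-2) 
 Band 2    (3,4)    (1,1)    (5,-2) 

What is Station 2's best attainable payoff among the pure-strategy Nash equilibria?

13

Both Band 3 is a pure NE (Station 1: 8 ≥ 7; Station 2: 7 ≥ 5). Station 2 gets 7.
Both Band 1 is a pure NE (Station 1: 12 ≥ 8; Station 2: 13 ≥ 2). Station 2 gets 13.
Every other cell has a profitable deviation for at least one player. Highest of {7, 13} is 13.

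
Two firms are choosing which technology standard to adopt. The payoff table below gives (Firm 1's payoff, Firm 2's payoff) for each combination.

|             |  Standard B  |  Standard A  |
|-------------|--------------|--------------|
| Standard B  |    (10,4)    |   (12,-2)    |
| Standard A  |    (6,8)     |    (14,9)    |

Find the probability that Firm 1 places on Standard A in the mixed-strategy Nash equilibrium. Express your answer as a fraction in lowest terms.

6/7

Firm 1's mix p on Standard B must make Firm 2 indifferent between Standard B and Standard A.
Firm 2's payoff from Standard B: 4p + 8(1−p). From Standard A: (-2)p + 9(1−p).
Set equal: 6p = 1(1−p) → p = 1/7.
Probability on Standard A is 1 − 1/7 = 6/7.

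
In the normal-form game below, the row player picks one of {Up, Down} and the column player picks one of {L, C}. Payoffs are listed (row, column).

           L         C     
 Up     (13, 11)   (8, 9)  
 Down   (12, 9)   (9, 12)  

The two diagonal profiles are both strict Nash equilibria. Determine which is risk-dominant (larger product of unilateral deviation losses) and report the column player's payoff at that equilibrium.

12

At (Up, L): the row player loses 13 − 12 = 1 by deviating; the column player loses 11 − 9 = 2. Product = 1·2 = 2.
At (Down, C): the row player loses 9 − 8 = 1 by deviating; the column player loses 12 − 9 = 3. Product = 1·3 = 3.
3 > 2, so (Down, C) is risk-dominant. The column player's payoff there is 12.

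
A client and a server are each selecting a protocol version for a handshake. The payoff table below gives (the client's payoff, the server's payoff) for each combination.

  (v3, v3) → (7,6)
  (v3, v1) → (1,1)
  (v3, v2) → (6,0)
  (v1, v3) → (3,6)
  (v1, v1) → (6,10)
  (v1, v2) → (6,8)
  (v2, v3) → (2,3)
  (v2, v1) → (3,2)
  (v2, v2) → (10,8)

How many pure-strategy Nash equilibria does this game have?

3

Both v3: the client gets 7 (best alternative 3); the server gets 6 (best alternative 1). Neither deviates — NE.
Both v1: the client gets 6 (best alternative 3); the server gets 10 (best alternative 8). Neither deviates — NE.
Both v2: the client gets 10 (best alternative 6); the server gets 8 (best alternative 3). Neither deviates — NE.
(v3, v2) is not a NE: the client would switch to v2 (10 > 6).
No other cell survives both best-response checks, so there are 3 pure NE.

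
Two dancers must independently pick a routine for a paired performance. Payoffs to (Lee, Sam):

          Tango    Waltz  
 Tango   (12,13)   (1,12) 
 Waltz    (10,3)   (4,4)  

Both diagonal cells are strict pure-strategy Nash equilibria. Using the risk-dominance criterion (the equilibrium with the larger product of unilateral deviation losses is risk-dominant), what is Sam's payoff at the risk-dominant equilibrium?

4

At both Tango: Lee loses 12 − 10 = 2 by deviating; Sam loses 13 − 12 = 1. Product = 2·1 = 2.
At both Waltz: Lee loses 4 − 1 = 3 by deviating; Sam loses 4 − 3 = 1. Product = 3·1 = 3.
3 > 2, so both Waltz is risk-dominant. Sam's payoff there is 4.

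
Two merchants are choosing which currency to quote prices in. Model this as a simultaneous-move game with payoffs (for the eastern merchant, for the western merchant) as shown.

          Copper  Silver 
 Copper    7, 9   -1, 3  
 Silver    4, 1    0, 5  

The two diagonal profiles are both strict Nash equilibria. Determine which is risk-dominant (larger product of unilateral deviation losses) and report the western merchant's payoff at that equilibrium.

At both Copper: the eastern merchant loses 7 − 4 = 3 by deviating; the western merchant loses 9 − 3 = 6. Product = 3·6 = 18.
At both Silver: the eastern merchant loses 0 − (-1) = 1 by deviating; the western merchant loses 5 − 1 = 4. Product = 1·4 = 4.
18 > 4, so both Copper is risk-dominant. The western merchant's payoff there is 9.

9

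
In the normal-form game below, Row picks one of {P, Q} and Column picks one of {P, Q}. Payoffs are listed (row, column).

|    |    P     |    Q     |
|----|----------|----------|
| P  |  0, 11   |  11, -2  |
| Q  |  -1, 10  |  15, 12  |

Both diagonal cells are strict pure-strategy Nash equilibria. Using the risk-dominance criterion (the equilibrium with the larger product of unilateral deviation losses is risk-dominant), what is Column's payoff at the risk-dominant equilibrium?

At both P: Row loses 0 − (-1) = 1 by deviating; Column loses 11 − (-2) = 13. Product = 1·13 = 13.
At both Q: Row loses 15 − 11 = 4 by deviating; Column loses 12 − 10 = 2. Product = 4·2 = 8.
13 > 8, so both P is risk-dominant. Column's payoff there is 11.

11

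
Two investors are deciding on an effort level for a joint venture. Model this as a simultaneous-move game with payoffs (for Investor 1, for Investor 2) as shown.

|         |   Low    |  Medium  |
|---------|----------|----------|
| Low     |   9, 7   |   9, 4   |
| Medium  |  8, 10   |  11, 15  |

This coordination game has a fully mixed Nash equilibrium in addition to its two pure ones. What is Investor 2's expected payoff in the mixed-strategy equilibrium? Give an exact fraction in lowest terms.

65/8

Investor 1 mixes with probability p on Low, chosen so Investor 2 is indifferent: 7p + 10(1−p) = 4p + 15(1−p) gives p = 5/8.
Investor 2's expected payoff is 7·5/8 + 10·3/8 = 65/8.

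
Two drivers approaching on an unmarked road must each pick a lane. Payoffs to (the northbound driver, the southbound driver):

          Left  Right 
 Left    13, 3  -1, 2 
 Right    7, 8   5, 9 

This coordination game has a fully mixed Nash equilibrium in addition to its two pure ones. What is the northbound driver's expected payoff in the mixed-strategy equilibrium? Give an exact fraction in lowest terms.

6

The southbound driver mixes with probability q on Left, chosen so the northbound driver is indifferent: 13q + (-1)(1−q) = 7q + 5(1−q) gives q = 1/2.
The northbound driver's expected payoff (from either row, since indifferent) is 13·1/2 + (-1)·1/2 = 6.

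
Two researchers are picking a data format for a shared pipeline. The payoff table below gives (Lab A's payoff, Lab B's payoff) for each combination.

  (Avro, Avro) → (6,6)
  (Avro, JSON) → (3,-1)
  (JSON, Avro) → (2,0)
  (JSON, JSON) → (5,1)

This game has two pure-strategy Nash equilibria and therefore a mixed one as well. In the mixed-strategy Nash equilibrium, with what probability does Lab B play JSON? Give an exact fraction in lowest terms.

Lab B's mix q on Avro must make Lab A indifferent between Avro and JSON.
Lab A's payoff from Avro: 6q + 3(1−q). From JSON: 2q + 5(1−q).
Set equal: 4q = 2(1−q) → q = 2/6 = 1/3.
Probability on JSON is 1 − 1/3 = 2/3.

2/3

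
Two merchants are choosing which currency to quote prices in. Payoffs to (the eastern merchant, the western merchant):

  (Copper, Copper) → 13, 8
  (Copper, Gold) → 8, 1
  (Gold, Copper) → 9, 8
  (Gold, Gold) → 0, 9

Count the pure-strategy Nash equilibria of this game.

Both Copper: the eastern merchant gets 13 (best alternative 9); the western merchant gets 8 (best alternative 1). Neither deviates — NE.
Both Gold is not a NE: the eastern merchant would switch to Copper (8 > 0).
No other cell survives both best-response checks, so there is 1 pure NE.

1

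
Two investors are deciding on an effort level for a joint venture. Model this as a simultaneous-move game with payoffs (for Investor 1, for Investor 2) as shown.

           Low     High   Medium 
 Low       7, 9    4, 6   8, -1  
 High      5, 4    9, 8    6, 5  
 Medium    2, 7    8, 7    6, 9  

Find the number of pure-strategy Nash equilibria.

2

Both Low: Investor 1 gets 7 (best alternative 5); Investor 2 gets 9 (best alternative 6). Neither deviates — NE.
Both High: Investor 1 gets 9 (best alternative 8); Investor 2 gets 8 (best alternative 5). Neither deviates — NE.
Both Medium is not a NE: Investor 1 would switch to Low (8 > 6).
No other cell survives both best-response checks, so there are 2 pure NE.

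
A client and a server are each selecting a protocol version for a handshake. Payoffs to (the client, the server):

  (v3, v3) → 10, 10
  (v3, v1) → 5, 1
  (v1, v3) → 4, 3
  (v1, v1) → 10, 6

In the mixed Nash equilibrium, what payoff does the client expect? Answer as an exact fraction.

80/11

The server mixes with probability q on v3, chosen so the client is indifferent: 10q + 5(1−q) = 4q + 10(1−q) gives q = 5/11.
The client's expected payoff (from either row, since indifferent) is 10·5/11 + 5·6/11 = 80/11.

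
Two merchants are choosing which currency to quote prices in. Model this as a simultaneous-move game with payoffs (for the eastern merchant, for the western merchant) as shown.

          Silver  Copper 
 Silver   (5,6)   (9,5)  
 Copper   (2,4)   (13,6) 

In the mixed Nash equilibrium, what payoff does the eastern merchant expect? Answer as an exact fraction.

47/7

The western merchant mixes with probability q on Silver, chosen so the eastern merchant is indifferent: 5q + 9(1−q) = 2q + 13(1−q) gives q = 4/7.
The eastern merchant's expected payoff (from either row, since indifferent) is 5·4/7 + 9·3/7 = 47/7.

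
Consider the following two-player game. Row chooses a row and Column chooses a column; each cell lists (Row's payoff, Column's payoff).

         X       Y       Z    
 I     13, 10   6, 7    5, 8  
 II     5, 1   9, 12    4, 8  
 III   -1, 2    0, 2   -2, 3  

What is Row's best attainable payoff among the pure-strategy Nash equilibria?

(I, X) is a pure NE (Row: 13 ≥ 5; Column: 10 ≥ 8). Row gets 13.
(II, Y) is a pure NE (Row: 9 ≥ 6; Column: 12 ≥ 8). Row gets 9.
Every other cell has a profitable deviation for at least one player. Highest of {13, 9} is 13.

13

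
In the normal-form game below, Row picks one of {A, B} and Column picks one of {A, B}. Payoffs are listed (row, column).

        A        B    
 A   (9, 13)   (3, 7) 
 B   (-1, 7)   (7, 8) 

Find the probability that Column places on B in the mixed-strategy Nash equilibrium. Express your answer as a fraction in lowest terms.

5/7

Column's mix q on A must make Row indifferent between A and B.
Row's payoff from A: 9q + 3(1−q). From B: (-1)q + 7(1−q).
Set equal: 10q = 4(1−q) → q = 4/14 = 2/7.
Probability on B is 1 − 2/7 = 5/7.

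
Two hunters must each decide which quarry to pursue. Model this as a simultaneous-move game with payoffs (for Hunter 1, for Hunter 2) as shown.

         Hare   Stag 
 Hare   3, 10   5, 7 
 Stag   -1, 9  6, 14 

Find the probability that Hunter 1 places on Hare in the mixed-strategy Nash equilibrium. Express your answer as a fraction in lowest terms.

Hunter 1's mix p on Hare must make Hunter 2 indifferent between Hare and Stag.
Hunter 2's payoff from Hare: 10p + 9(1−p). From Stag: 7p + 14(1−p).
Set equal: 3p = 5(1−p) → p = 5/8.

5/8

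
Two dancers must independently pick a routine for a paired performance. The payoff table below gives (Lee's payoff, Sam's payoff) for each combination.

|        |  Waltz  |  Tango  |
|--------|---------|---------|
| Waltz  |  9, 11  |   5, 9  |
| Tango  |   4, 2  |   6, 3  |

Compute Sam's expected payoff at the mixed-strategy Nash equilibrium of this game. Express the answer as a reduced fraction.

Lee mixes with probability p on Waltz, chosen so Sam is indifferent: 11p + 2(1−p) = 9p + 3(1−p) gives p = 1/3.
Sam's expected payoff is 11·1/3 + 2·2/3 = 5.

5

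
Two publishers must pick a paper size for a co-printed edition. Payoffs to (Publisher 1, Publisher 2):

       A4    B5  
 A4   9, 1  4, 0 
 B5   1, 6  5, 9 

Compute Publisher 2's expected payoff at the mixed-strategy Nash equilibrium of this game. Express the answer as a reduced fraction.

Publisher 1 mixes with probability p on A4, chosen so Publisher 2 is indifferent: 1p + 6(1−p) = 0p + 9(1−p) gives p = 3/4.
Publisher 2's expected payoff is 1·3/4 + 6·1/4 = 9/4.

9/4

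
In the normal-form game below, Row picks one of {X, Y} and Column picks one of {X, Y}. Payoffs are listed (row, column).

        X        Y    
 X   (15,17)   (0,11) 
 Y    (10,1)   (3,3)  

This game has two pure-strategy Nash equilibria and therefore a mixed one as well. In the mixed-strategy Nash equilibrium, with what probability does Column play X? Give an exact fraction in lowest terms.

Column's mix q on X must make Row indifferent between X and Y.
Row's payoff from X: 15q + 0(1−q). From Y: 10q + 3(1−q).
Set equal: 5q = 3(1−q) → q = 3/8.

3/8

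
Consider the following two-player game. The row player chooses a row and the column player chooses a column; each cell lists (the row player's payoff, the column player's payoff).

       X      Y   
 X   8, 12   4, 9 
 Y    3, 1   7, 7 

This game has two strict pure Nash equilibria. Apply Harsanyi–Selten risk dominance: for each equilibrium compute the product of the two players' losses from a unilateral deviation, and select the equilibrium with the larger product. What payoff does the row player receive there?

At both X: the row player loses 8 − 3 = 5 by deviating; the column player loses 12 − 9 = 3. Product = 5·3 = 15.
At both Y: the row player loses 7 − 4 = 3 by deviating; the column player loses 7 − 1 = 6. Product = 3·6 = 18.
18 > 15, so both Y is risk-dominant. The row player's payoff there is 7.

7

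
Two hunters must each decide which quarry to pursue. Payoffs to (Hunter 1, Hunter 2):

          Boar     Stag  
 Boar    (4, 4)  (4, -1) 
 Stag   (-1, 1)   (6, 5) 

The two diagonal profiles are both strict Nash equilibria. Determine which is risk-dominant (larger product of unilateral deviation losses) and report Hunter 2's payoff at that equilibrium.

At both Boar: Hunter 1 loses 4 − (-1) = 5 by deviating; Hunter 2 loses 4 − (-1) = 5. Product = 5·5 = 25.
At both Stag: Hunter 1 loses 6 − 4 = 2 by deviating; Hunter 2 loses 5 − 1 = 4. Product = 2·4 = 8.
25 > 8, so both Boar is risk-dominant. Hunter 2's payoff there is 4.

4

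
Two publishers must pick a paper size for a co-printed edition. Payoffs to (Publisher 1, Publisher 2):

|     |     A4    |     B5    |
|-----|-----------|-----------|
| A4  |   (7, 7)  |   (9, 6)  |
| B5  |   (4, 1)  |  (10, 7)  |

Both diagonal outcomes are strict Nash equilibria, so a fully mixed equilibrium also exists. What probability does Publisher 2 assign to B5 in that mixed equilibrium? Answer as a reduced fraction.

3/4

Publisher 2's mix q on A4 must make Publisher 1 indifferent between A4 and B5.
Publisher 1's payoff from A4: 7q + 9(1−q). From B5: 4q + 10(1−q).
Set equal: 3q = 1(1−q) → q = 1/4.
Probability on B5 is 1 − 1/4 = 3/4.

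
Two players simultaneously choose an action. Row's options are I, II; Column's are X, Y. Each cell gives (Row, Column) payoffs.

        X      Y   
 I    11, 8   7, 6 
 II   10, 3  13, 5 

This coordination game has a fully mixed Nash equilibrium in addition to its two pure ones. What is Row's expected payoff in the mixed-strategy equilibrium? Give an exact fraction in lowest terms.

Column mixes with probability q on X, chosen so Row is indifferent: 11q + 7(1−q) = 10q + 13(1−q) gives q = 6/7.
Row's expected payoff (from either row, since indifferent) is 11·6/7 + 7·1/7 = 73/7.

73/7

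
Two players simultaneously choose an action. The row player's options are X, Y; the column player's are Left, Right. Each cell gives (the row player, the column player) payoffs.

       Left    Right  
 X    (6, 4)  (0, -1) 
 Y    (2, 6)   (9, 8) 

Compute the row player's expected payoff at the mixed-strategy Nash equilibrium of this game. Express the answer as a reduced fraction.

54/13

The column player mixes with probability q on Left, chosen so the row player is indifferent: 6q + 0(1−q) = 2q + 9(1−q) gives q = 9/13.
The row player's expected payoff (from either row, since indifferent) is 6·9/13 + 0·4/13 = 54/13.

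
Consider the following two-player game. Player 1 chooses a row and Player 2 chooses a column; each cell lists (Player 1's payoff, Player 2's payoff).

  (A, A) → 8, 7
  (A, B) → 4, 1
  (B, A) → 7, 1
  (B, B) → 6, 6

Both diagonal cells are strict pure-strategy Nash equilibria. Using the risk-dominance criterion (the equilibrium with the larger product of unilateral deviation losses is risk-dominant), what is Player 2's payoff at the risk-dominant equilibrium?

6

At both A: Player 1 loses 8 − 7 = 1 by deviating; Player 2 loses 7 − 1 = 6. Product = 1·6 = 6.
At both B: Player 1 loses 6 − 4 = 2 by deviating; Player 2 loses 6 − 1 = 5. Product = 2·5 = 10.
10 > 6, so both B is risk-dominant. Player 2's payoff there is 6.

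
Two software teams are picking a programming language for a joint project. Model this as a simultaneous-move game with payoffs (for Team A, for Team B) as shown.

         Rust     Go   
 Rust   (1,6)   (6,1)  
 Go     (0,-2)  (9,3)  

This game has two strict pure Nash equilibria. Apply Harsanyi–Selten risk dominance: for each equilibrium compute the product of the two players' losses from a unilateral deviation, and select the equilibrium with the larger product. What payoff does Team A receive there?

At both Rust: Team A loses 1 − 0 = 1 by deviating; Team B loses 6 − 1 = 5. Product = 1·5 = 5.
At both Go: Team A loses 9 − 6 = 3 by deviating; Team B loses 3 − (-2) = 5. Product = 3·5 = 15.
15 > 5, so both Go is risk-dominant. Team A's payoff there is 9.

9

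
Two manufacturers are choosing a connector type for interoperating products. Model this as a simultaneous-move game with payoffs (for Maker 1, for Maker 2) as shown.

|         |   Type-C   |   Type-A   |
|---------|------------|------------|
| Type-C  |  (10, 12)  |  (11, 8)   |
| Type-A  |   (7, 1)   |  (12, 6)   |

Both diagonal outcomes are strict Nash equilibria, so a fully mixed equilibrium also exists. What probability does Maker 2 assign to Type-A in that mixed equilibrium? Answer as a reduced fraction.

Maker 2's mix q on Type-C must make Maker 1 indifferent between Type-C and Type-A.
Maker 1's payoff from Type-C: 10q + 11(1−q). From Type-A: 7q + 12(1−q).
Set equal: 3q = 1(1−q) → q = 1/4.
Probability on Type-A is 1 − 1/4 = 3/4.

3/4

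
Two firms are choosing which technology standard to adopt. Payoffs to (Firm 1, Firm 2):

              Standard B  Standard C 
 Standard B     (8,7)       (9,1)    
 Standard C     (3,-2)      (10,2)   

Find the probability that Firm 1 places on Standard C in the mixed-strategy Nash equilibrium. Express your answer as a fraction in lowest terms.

Firm 1's mix p on Standard B must make Firm 2 indifferent between Standard B and Standard C.
Firm 2's payoff from Standard B: 7p + (-2)(1−p). From Standard C: 1p + 2(1−p).
Set equal: 6p = 4(1−p) → p = 4/10 = 2/5.
Probability on Standard C is 1 − 2/5 = 3/5.

3/5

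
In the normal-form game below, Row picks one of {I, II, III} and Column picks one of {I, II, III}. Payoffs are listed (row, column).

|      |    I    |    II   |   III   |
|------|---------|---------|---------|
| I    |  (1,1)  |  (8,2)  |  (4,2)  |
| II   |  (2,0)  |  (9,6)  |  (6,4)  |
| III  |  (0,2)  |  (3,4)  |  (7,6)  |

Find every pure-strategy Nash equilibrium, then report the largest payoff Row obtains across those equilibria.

9

Both II is a pure NE (Row: 9 ≥ 8; Column: 6 ≥ 4). Row gets 9.
Both III is a pure NE (Row: 7 ≥ 6; Column: 6 ≥ 4). Row gets 7.
Every other cell has a profitable deviation for at least one player. Highest of {9, 7} is 9.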